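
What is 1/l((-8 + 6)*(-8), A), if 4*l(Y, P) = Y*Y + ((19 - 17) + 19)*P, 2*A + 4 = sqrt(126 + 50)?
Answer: 107/3299 - 21*sqrt(11)/3299 ≈ 0.011322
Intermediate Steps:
A = -2 + 2*sqrt(11) (A = -2 + sqrt(126 + 50)/2 = -2 + sqrt(176)/2 = -2 + (4*sqrt(11))/2 = -2 + 2*sqrt(11) ≈ 4.6332)
l(Y, P) = Y**2/4 + 21*P/4 (l(Y, P) = (Y*Y + ((19 - 17) + 19)*P)/4 = (Y**2 + (2 + 19)*P)/4 = (Y**2 + 21*P)/4 = Y**2/4 + 21*P/4)
1/l((-8 + 6)*(-8), A) = 1/(((-8 + 6)*(-8))**2/4 + 21*(-2 + 2*sqrt(11))/4) = 1/((-2*(-8))**2/4 + (-21/2 + 21*sqrt(11)/2)) = 1/((1/4)*16**2 + (-21/2 + 21*sqrt(11)/2)) = 1/((1/4)*256 + (-21/2 + 21*sqrt(11)/2)) = 1/(64 + (-21/2 + 21*sqrt(11)/2)) = 1/(107/2 + 21*sqrt(11)/2)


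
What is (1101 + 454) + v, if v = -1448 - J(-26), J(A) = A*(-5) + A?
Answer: 3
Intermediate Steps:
J(A) = -4*A (J(A) = -5*A + A = -4*A)
v = -1552 (v = -1448 - (-4)*(-26) = -1448 - 1*104 = -1448 - 104 = -1552)
(1101 + 454) + v = (1101 + 454) - 1552 = 1555 - 1552 = 3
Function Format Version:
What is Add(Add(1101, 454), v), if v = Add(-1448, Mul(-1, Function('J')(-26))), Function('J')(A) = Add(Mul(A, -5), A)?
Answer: 3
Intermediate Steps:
Function('J')(A) = Mul(-4, A) (Function('J')(A) = Add(Mul(-5, A), A) = Mul(-4, A))
v = -1552 (v = Add(-1448, Mul(-1, Mul(-4, -26))) = Add(-1448, Mul(-1, 104)) = Add(-1448, -104) = -1552)
Add(Add(1101, 454), v) = Add(Add(1101, 454), -1552) = Add(1555, -1552) = 3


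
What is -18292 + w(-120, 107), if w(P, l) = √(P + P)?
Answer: -18292 + 4*I*√15 ≈ -18292.0 + 15.492*I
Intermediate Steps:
w(P, l) = √2*√P (w(P, l) = √(2*P) = √2*√P)
-18292 + w(-120, 107) = -18292 + √2*√(-120) = -18292 + √2*(2*I*√30) = -18292 + 4*I*√15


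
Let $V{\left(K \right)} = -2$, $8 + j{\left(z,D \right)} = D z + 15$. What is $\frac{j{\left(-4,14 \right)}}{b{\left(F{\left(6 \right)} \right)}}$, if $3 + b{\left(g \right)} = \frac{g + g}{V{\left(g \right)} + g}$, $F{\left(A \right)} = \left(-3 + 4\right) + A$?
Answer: $245$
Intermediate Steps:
$j{\left(z,D \right)} = 7 + D z$ ($j{\left(z,D \right)} = -8 + \left(D z + 15\right) = -8 + \left(15 + D z\right) = 7 + D z$)
$F{\left(A \right)} = 1 + A$
$b{\left(g \right)} = -3 + \frac{2 g}{-2 + g}$ ($b{\left(g \right)} = -3 + \frac{g + g}{-2 + g} = -3 + \frac{2 g}{-2 + g}$)
$\frac{j{\left(-4,14 \right)}}{b{\left(F{\left(6 \right)} \right)}} = \frac{7 + 14 \left(-4\right)}{\frac{1}{-2 + \left(1 + 6\right)} \left(6 - \left(1 + 6\right)\right)} = \frac{7 - 56}{\frac{1}{-2 + 7} \left(6 - 7\right)} = - \frac{49}{\frac{1}{5} \left(6 - 7\right)} = - \frac{49}{\frac{1}{5} \left(-1\right)} = - \frac{49}{- \frac{1}{5}} = \left(-49\right) \left(-5\right) = 245$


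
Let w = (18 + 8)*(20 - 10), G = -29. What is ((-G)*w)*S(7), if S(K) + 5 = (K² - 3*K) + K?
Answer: 226200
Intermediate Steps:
w = 260 (w = 26*10 = 260)
S(K) = -5 + K² - 2*K (S(K) = -5 + ((K² - 3*K) + K) = -5 + (K² - 2*K) = -5 + K² - 2*K)
((-G)*w)*S(7) = (-1*(-29)*260)*(-5 + 7² - 2*7) = (29*260)*(-5 + 49 - 14) = 7540*30 = 226200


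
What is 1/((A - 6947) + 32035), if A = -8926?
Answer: 1/16162 ≈ 6.1874e-5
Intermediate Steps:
1/((A - 6947) + 32035) = 1/((-8926 - 6947) + 32035) = 1/(-15873 + 32035) = 1/16162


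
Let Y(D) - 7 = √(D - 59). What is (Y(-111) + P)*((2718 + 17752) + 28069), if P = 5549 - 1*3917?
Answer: 79555421 + 48539*I*√170 ≈ 7.9555e+7 + 6.3287e+5*I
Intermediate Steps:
P = 1632 (P = 5549 - 3917 = 1632)
Y(D) = 7 + √(-59 + D) (Y(D) = 7 + √(D - 59) = 7 + √(-59 + D))
(Y(-111) + P)*((2718 + 17752) + 28069) = ((7 + √(-59 - 111)) + 1632)*((2718 + 17752) + 28069) = ((7 + √(-170)) + 1632)*(20470 + 28069) = ((7 + I*√170) + 1632)*48539 = (1639 + I*√170)*48539 = 79555421 + 48539*I*√170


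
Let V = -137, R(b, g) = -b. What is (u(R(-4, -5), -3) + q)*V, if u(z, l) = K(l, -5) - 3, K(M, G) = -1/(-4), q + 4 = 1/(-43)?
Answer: 159605/172 ≈ 927.94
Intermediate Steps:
q = -173/43 (q = -4 + 1/(-43) = -4 - 1/43 = -173/43 ≈ -4.0233)
K(M, G) = ¼ (K(M, G) = -1*(-¼) = ¼)
u(z, l) = -11/4 (u(z, l) = ¼ - 3 = -11/4)
(u(R(-4, -5), -3) + q)*V = (-11/4 - 173/43)*(-137) = -1165/172*(-137) = 159605/172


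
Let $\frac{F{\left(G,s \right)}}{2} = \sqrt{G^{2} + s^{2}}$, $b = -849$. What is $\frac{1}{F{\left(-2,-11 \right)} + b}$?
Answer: $- \frac{849}{720301} - \frac{10 \sqrt{5}}{720301} \approx -0.0012097$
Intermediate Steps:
$F{\left(G,s \right)} = 2 \sqrt{G^{2} + s^{2}}$
$\frac{1}{F{\left(-2,-11 \right)} + b} = \frac{1}{2 \sqrt{\left(-2\right)^{2} + \left(-11\right)^{2}} - 849} = \frac{1}{2 \sqrt{4 + 121} - 849} = \frac{1}{2 \sqrt{125} - 849} = \frac{1}{2 \cdot 5 \sqrt{5} - 849} = \frac{1}{10 \sqrt{5} - 849} = \frac{1}{-849 + 10 \sqrt{5}}$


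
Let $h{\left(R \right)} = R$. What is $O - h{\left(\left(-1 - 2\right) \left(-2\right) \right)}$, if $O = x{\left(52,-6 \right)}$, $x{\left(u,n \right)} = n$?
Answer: $-12$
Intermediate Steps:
$O = -6$
$O - h{\left(\left(-1 - 2\right) \left(-2\right) \right)} = -6 - \left(-1 - 2\right) \left(-2\right) = -6 - \left(-3\right) \left(-2\right) = -6 - 6 = -12$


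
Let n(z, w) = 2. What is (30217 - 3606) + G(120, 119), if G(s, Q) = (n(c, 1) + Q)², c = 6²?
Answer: 41252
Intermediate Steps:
c = 36
G(s, Q) = (2 + Q)²
(30217 - 3606) + G(120, 119) = (30217 - 3606) + (2 + 119)² = 26611 + 121² = 26611 + 14641 = 41252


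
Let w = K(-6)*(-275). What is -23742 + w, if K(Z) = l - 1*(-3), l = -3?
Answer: -23742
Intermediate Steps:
K(Z) = 0 (K(Z) = -3 - 1*(-3) = -3 + 3 = 0)
w = 0 (w = 0*(-275) = 0)
-23742 + w = -23742 + 0 = -23742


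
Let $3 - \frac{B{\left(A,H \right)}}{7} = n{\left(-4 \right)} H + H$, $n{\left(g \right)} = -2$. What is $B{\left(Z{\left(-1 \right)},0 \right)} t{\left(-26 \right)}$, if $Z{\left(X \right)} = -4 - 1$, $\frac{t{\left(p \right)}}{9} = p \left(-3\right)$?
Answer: $14742$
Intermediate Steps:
$t{\left(p \right)} = - 27 p$ ($t{\left(p \right)} = 9 p \left(-3\right) = 9 \left(- 3 p\right) = - 27 p$)
$Z{\left(X \right)} = -5$
$B{\left(A,H \right)} = 21 + 7 H$ ($B{\left(A,H \right)} = 21 - 7 \left(- 2 H + H\right) = 21 - 7 \left(- H\right) = 21 + 7 H$)
$B{\left(Z{\left(-1 \right)},0 \right)} t{\left(-26 \right)} = \left(21 + 7 \cdot 0\right) \left(\left(-27\right) \left(-26\right)\right) = \left(21 + 0\right) 702 = 21 \cdot 702 = 14742$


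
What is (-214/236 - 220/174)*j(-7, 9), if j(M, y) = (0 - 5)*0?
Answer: 0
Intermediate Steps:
j(M, y) = 0 (j(M, y) = -5*0 = 0)
(-214/236 - 220/174)*j(-7, 9) = (-214/236 - 220/174)*0 = (-214*1/236 - 220*1/174)*0 = (-107/118 - 110/87)*0 = -22289/10266*0 = 0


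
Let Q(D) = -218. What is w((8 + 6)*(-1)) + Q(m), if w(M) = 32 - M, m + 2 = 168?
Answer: -172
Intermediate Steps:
m = 166 (m = -2 + 168 = 166)
w((8 + 6)*(-1)) + Q(m) = (32 - (8 + 6)*(-1)) - 218 = (32 - 14*(-1)) - 218 = (32 - 1*(-14)) - 218 = (32 + 14) - 218 = 46 - 218 = -172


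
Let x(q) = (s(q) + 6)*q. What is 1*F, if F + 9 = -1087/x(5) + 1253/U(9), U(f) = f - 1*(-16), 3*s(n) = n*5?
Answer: 27899/1075 ≈ 25.953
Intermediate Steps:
s(n) = 5*n/3 (s(n) = (n*5)/3 = (5*n)/3 = 5*n/3)
U(f) = 16 + f (U(f) = f + 16 = 16 + f)
x(q) = q*(6 + 5*q/3) (x(q) = (5*q/3 + 6)*q = (6 + 5*q/3)*q = q*(6 + 5*q/3))
F = 27899/1075 (F = -9 + (-1087*3/(5*(18 + 5*5)) + 1253/(16 + 9)) = -9 + (-1087*3/(5*(18 + 25)) + 1253/25) = -9 + (-1087/((⅓)*5*43) + 1253*(1/25)) = -9 + (-1087/215/3 + 1253/25) = -9 + (-1087*3/215 + 1253/25) = -9 + (-3261/215 + 1253/25) = -9 + 37574/1075 = 27899/1075 ≈ 25.953)
1*F = 1*(27899/1075) = 27899/1075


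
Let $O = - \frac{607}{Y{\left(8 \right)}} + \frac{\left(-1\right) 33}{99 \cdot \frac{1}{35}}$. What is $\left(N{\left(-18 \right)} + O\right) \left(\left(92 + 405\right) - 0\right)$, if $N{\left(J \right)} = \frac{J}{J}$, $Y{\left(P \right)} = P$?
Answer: $- \frac{1032269}{24} \approx -43011.0$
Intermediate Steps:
$O = - \frac{2101}{24}$ ($O = - \frac{607}{8} + \frac{\left(-1\right) 33}{99 \cdot \frac{1}{35}} = \left(-607\right) \frac{1}{8} - \frac{33}{99 \cdot \frac{1}{35}} = - \frac{607}{8} - \frac{33}{\frac{99}{35}} = - \frac{607}{8} - \frac{35}{3} = - \frac{2101}{24} \approx -87.542$)
$N{\left(J \right)} = 1$
$\left(N{\left(-18 \right)} + O\right) \left(\left(92 + 405\right) - 0\right) = \left(1 - \frac{2101}{24}\right) \left(\left(92 + 405\right) - 0\right) = - \frac{2077 \left(497 + 0\right)}{24} = \left(- \frac{2077}{24}\right) 497 = - \frac{1032269}{24}$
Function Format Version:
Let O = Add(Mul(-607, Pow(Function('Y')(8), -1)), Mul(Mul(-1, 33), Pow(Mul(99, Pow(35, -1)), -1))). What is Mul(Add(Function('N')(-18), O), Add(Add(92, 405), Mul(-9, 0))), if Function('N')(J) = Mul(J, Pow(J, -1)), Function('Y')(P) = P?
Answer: Rational(-1032269, 24) ≈ -43011.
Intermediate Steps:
O = Rational(-2101, 24) (O = Add(Mul(-607, Pow(8, -1)), Mul(Mul(-1, 33), Pow(Mul(99, Pow(35, -1)), -1))) = Add(Mul(-607, Rational(1, 8)), Mul(-33, Pow(Mul(99, Rational(1, 35)), -1))) = Add(Rational(-607, 8), Mul(-33, Pow(Rational(99, 35), -1))) = Add(Rational(-607, 8), Mul(-33, Rational(35, 99))) = Add(Rational(-607, 8), Rational(-35, 3)) = Rational(-2101, 24) ≈ -87.542)
Function('N')(J) = 1
Mul(Add(Function('N')(-18), O), Add(Add(92, 405), Mul(-9, 0))) = Mul(Add(1, Rational(-2101, 24)), Add(Add(92, 405), Mul(-9, 0))) = Mul(Rational(-2077, 24), Add(497, 0)) = Mul(Rational(-2077, 24), 497) = Rational(-1032269, 24)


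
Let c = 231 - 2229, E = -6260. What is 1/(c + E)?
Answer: -1/8258 ≈ -0.00012109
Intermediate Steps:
c = -1998
1/(c + E) = 1/(-1998 - 6260) = 1/(-8258) = -1/8258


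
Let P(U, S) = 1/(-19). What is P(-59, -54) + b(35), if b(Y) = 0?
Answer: -1/19 ≈ -0.052632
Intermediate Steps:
P(U, S) = -1/19
P(-59, -54) + b(35) = -1/19 + 0 = -1/19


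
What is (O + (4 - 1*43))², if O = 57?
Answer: 324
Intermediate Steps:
(O + (4 - 1*43))² = (57 + (4 - 1*43))² = (57 + (4 - 43))² = (57 - 39)² = 18² = 324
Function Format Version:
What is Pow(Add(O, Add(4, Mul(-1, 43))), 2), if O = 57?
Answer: 324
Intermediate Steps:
Pow(Add(O, Add(4, Mul(-1, 43))), 2) = Pow(Add(57, Add(4, Mul(-1, 43))), 2) = Pow(Add(57, Add(4, -43)), 2) = Pow(Add(57, -39), 2) = Pow(18, 2) = 324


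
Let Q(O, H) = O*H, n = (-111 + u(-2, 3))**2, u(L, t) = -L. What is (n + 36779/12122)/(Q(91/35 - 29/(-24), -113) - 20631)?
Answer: -8643495660/15318335021 ≈ -0.56426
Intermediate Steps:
n = 11881 (n = (-111 - 1*(-2))**2 = (-111 + 2)**2 = (-109)**2 = 11881)
Q(O, H) = H*O
(n + 36779/12122)/(Q(91/35 - 29/(-24), -113) - 20631) = (11881 + 36779/12122)/(-113*(91/35 - 29/(-24)) - 20631) = (11881 + 36779*(1/12122))/(-113*(91*(1/35) - 29*(-1/24)) - 20631) = (11881 + 36779/12122)/(-113*(13/5 + 29/24) - 20631) = 144058261/(12122*(-113*457/120 - 20631)) = 144058261/(12122*(-51641/120 - 20631)) = 144058261/(12122*(-2527361/120)) = (144058261/12122)*(-120/2527361) = -8643495660/15318335021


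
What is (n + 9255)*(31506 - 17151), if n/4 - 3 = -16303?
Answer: -803090475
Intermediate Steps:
n = -65200 (n = 12 + 4*(-16303) = 12 - 65212 = -65200)
(n + 9255)*(31506 - 17151) = (-65200 + 9255)*(31506 - 17151) = -55945*14355 = -803090475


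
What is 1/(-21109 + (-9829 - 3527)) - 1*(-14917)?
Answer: 514114404/34465 ≈ 14917.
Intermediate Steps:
1/(-21109 + (-9829 - 3527)) - 1*(-14917) = 1/(-21109 - 13356) + 14917 = 1/(-34465) + 14917 = -1/34465 + 14917 = 514114404/34465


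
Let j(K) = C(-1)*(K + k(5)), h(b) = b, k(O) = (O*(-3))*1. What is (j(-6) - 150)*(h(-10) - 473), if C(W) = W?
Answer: 62307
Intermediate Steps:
k(O) = -3*O (k(O) = -3*O*1 = -3*O)
j(K) = 15 - K (j(K) = -(K - 3*5) = -(K - 15) = -(-15 + K) = 15 - K)
(j(-6) - 150)*(h(-10) - 473) = ((15 - 1*(-6)) - 150)*(-10 - 473) = ((15 + 6) - 150)*(-483) = (21 - 150)*(-483) = -129*(-483) = 62307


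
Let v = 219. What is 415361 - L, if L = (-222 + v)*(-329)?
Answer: 414374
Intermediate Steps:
L = 987 (L = (-222 + 219)*(-329) = -3*(-329) = 987)
415361 - L = 415361 - 1*987 = 415361 - 987 = 414374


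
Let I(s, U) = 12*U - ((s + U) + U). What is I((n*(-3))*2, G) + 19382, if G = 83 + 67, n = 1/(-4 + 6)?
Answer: 20885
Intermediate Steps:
n = 1/2 ≈ 0.50000
G = 150
I(s, U) = -s + 10*U (I(s, U) = 12*U - ((U + s) + U) = 12*U - (s + 2*U) = 12*U + (-s - 2*U) = -s + 10*U)
I((n*(-3))*2, G) + 19382 = (-(1/2)*(-3)*2 + 10*150) + 19382 = (-(-3)*2/2 + 1500) + 19382 = (-1*(-3) + 1500) + 19382 = (3 + 1500) + 19382 = 1503 + 19382 = 20885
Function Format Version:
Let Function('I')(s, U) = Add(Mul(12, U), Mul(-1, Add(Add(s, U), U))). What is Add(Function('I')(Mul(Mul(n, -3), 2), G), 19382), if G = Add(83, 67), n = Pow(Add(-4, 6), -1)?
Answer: 20885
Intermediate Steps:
n = Rational(1, 2) (n = Pow(2, -1) = Rational(1, 2) ≈ 0.50000)
G = 150
Function('I')(s, U) = Add(Mul(-1, s), Mul(10, U)) (Function('I')(s, U) = Add(Mul(12, U), Mul(-1, Add(Add(U, s), U))) = Add(Mul(12, U), Mul(-1, Add(s, Mul(2, U)))) = Add(Mul(12, U), Add(Mul(-1, s), Mul(-2, U))) = Add(Mul(-1, s), Mul(10, U)))
Add(Function('I')(Mul(Mul(n, -3), 2), G), 19382) = Add(Add(Mul(-1, Mul(Mul(Rational(1, 2), -3), 2)), Mul(10, 150)), 19382) = Add(Add(Mul(-1, Mul(Rational(-3, 2), 2)), 1500), 19382) = Add(Add(Mul(-1, -3), 1500), 19382) = Add(Add(3, 1500), 19382) = Add(1503, 19382) = 20885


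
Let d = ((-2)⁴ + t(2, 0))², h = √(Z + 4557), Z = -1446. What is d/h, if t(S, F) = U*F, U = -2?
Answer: 256*√3111/3111 ≈ 4.5898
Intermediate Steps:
t(S, F) = -2*F
h = √3111 (h = √(-1446 + 4557) = √3111 ≈ 55.776)
d = 256 (d = ((-2)⁴ - 2*0)² = (16 + 0)² = 16² = 256)
d/h = 256/(√3111) = 256*(√3111/3111) = 256*√3111/3111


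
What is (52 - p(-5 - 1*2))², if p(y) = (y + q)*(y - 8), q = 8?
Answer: 4489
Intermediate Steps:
p(y) = (-8 + y)*(8 + y) (p(y) = (y + 8)*(y - 8) = (8 + y)*(-8 + y) = (-8 + y)*(8 + y))
(52 - p(-5 - 1*2))² = (52 - (-64 + (-5 - 1*2)²))² = (52 - (-64 + (-5 - 2)²))² = (52 - (-64 + (-7)²))² = (52 - (-64 + 49))² = (52 - 1*(-15))² = (52 + 15)² = 67² = 4489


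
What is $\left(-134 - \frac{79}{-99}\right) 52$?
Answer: $- \frac{685724}{99} \approx -6926.5$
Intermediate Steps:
$\left(-134 - \frac{79}{-99}\right) 52 = \left(-134 - - \frac{79}{99}\right) 52 = \left(-134 + \frac{79}{99}\right) 52 = \left(- \frac{13187}{99}\right) 52 = - \frac{685724}{99}$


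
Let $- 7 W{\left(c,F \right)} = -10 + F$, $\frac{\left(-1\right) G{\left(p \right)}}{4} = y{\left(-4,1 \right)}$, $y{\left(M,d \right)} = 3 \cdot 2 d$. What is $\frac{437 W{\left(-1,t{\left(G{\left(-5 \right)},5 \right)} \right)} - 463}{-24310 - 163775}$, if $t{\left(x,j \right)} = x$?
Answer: $- \frac{11617}{1316595} \approx -0.0088235$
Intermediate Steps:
$y{\left(M,d \right)} = 6 d$
$G{\left(p \right)} = -24$ ($G{\left(p \right)} = - 4 \cdot 6 \cdot 1 = \left(-4\right) 6 = -24$)
$W{\left(c,F \right)} = \frac{10}{7} - \frac{F}{7}$ ($W{\left(c,F \right)} = - \frac{-10 + F}{7} = \frac{10}{7} - \frac{F}{7}$)
$\frac{437 W{\left(-1,t{\left(G{\left(-5 \right)},5 \right)} \right)} - 463}{-24310 - 163775} = \frac{437 \left(\frac{10}{7} - - \frac{24}{7}\right) - 463}{-24310 - 163775} = \frac{437 \left(\frac{10}{7} + \frac{24}{7}\right) - 463}{-24310 - 163775} = \frac{437 \cdot \frac{34}{7} - 463}{-188085} = \left(\frac{14858}{7} - 463\right) \left(- \frac{1}{188085}\right) = \frac{11617}{7} \left(- \frac{1}{188085}\right) = - \frac{11617}{1316595}$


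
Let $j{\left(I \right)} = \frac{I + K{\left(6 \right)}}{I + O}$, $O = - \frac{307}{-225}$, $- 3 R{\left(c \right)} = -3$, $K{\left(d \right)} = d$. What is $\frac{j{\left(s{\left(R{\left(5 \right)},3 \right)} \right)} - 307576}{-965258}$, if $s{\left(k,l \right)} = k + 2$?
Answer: $\frac{302037607}{947883356} \approx 0.31864$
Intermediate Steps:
$R{\left(c \right)} = 1$ ($R{\left(c \right)} = \left(- \frac{1}{3}\right) \left(-3\right) = 1$)
$O = \frac{307}{225}$ ($O = \left(-307\right) \left(- \frac{1}{225}\right) = \frac{307}{225} \approx 1.3644$)
$s{\left(k,l \right)} = 2 + k$
$j{\left(I \right)} = \frac{6 + I}{\frac{307}{225} + I}$ ($j{\left(I \right)} = \frac{I + 6}{I + \frac{307}{225}} = \frac{6 + I}{\frac{307}{225} + I}$)
$\frac{j{\left(s{\left(R{\left(5 \right)},3 \right)} \right)} - 307576}{-965258} = \frac{\frac{225 \left(6 + \left(2 + 1\right)\right)}{307 + 225 \left(2 + 1\right)} - 307576}{-965258} = \left(\frac{225 \left(6 + 3\right)}{307 + 225 \cdot 3} - 307576\right) \left(- \frac{1}{965258}\right) = \left(225 \frac{1}{307 + 675} \cdot 9 - 307576\right) \left(- \frac{1}{965258}\right) = \left(225 \cdot \frac{1}{982} \cdot 9 - 307576\right) \left(- \frac{1}{965258}\right) = \left(\frac{2025}{982} - 307576\right) \left(- \frac{1}{965258}\right) = \left(- \frac{302037607}{982}\right) \left(- \frac{1}{965258}\right) = \frac{302037607}{947883356}$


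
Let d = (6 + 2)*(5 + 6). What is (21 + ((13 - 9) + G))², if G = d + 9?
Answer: 14884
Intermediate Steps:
d = 88 (d = 8*11 = 88)
G = 97 (G = 88 + 9 = 97)
(21 + ((13 - 9) + G))² = (21 + ((13 - 9) + 97))² = (21 + (4 + 97))² = (21 + 101)² = 122² = 14884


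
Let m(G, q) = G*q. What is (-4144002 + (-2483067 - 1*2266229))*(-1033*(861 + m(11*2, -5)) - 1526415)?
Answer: 20474132869004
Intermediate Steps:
(-4144002 + (-2483067 - 1*2266229))*(-1033*(861 + m(11*2, -5)) - 1526415) = (-4144002 + (-2483067 - 1*2266229))*(-1033*(861 + (11*2)*(-5)) - 1526415) = (-4144002 + (-2483067 - 2266229))*(-1033*(861 + 22*(-5)) - 1526415) = (-4144002 - 4749296)*(-1033*(861 - 110) - 1526415) = -8893298*(-1033*751 - 1526415) = -8893298*(-775783 - 1526415) = -8893298*(-2302198) = 20474132869004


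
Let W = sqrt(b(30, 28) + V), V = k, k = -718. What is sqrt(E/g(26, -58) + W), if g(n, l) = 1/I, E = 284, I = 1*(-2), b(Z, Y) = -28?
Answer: sqrt(-568 + I*sqrt(746)) ≈ 0.57285 + 23.84*I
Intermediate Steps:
V = -718
W = I*sqrt(746) (W = sqrt(-28 - 718) = sqrt(-746) = I*sqrt(746) ≈ 27.313*I)
I = -2
g(n, l) = -1/2 (g(n, l) = 1/(-2) = -1/2)
sqrt(E/g(26, -58) + W) = sqrt(284/(-1/2) + I*sqrt(746)) = sqrt(284*(-2) + I*sqrt(746)) = sqrt(-568 + I*sqrt(746))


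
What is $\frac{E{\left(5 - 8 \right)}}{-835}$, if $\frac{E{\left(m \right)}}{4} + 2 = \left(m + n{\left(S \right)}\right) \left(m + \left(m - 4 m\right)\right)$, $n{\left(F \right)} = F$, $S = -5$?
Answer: $\frac{40}{167} \approx 0.23952$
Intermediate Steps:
$E{\left(m \right)} = -8 - 8 m \left(-5 + m\right)$ ($E{\left(m \right)} = -8 + 4 \left(m - 5\right) \left(m + \left(m - 4 m\right)\right) = -8 + 4 \left(-5 + m\right) \left(m - 3 m\right) = -8 + 4 \left(-5 + m\right) \left(- 2 m\right) = -8 + 4 \left(- 2 m \left(-5 + m\right)\right) = -8 - 8 m \left(-5 + m\right)$)
$\frac{E{\left(5 - 8 \right)}}{-835} = \frac{-8 - 8 \left(5 - 8\right)^{2} + 40 \left(5 - 8\right)}{-835} = \left(-8 - 8 \left(5 - 8\right)^{2} + 40 \left(5 - 8\right)\right) \left(- \frac{1}{835}\right) = \left(-8 - 8 \left(-3\right)^{2} + 40 \left(-3\right)\right) \left(- \frac{1}{835}\right) = \left(-8 - 72 - 120\right) \left(- \frac{1}{835}\right) = \left(-200\right) \left(- \frac{1}{835}\right) = \frac{40}{167}$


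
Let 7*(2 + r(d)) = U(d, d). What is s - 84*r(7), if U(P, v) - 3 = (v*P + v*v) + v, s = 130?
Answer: -998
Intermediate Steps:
U(P, v) = 3 + v + v² + P*v (U(P, v) = 3 + ((v*P + v*v) + v) = 3 + ((P*v + v²) + v) = 3 + ((v² + P*v) + v) = 3 + (v + v² + P*v) = 3 + v + v² + P*v)
r(d) = -11/7 + d/7 + 2*d²/7 (r(d) = -2 + (3 + d + d² + d*d)/7 = -2 + (3 + d + d² + d²)/7 = -2 + (3 + d + 2*d²)/7 = -2 + (3/7 + d/7 + 2*d²/7) = -11/7 + d/7 + 2*d²/7)
s - 84*r(7) = 130 - 84*(-11/7 + (⅐)*7 + (2/7)*7²) = 130 - 84*(-11/7 + 1 + (2/7)*49) = 130 - 84*(-11/7 + 1 + 14) = 130 - 84*94/7 = 130 - 1128 = -998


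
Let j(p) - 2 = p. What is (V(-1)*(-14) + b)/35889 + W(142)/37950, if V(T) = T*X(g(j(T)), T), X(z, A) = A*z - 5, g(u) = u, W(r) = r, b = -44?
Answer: 39773/226997925 ≈ 0.00017521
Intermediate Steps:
j(p) = 2 + p
X(z, A) = -5 + A*z
V(T) = T*(-5 + T*(2 + T))
(V(-1)*(-14) + b)/35889 + W(142)/37950 = (-(-5 - (2 - 1))*(-14) - 44)/35889 + 142/37950 = (-(-5 - 1*1)*(-14) - 44)*(1/35889) + 142*(1/37950) = (-(-5 - 1)*(-14) - 44)*(1/35889) + 71/18975 = (-1*(-6)*(-14) - 44)*(1/35889) + 71/18975 = (6*(-14) - 44)*(1/35889) + 71/18975 = (-84 - 44)*(1/35889) + 71/18975 = -128*1/35889 + 71/18975 = -128/35889 + 71/18975 = 39773/226997925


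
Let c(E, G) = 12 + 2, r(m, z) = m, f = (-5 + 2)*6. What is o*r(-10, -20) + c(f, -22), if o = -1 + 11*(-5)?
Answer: 574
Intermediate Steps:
f = -18 (f = -3*6 = -18)
c(E, G) = 14
o = -56 (o = -1 - 55 = -56)
o*r(-10, -20) + c(f, -22) = -56*(-10) + 14 = 560 + 14 = 574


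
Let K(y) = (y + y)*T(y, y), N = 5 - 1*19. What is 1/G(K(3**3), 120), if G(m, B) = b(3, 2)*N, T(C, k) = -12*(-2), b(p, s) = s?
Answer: -1/28 ≈ -0.035714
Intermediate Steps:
N = -14 (N = 5 - 19 = -14)
T(C, k) = 24 (T(C, k) = -2*(-12) = 24)
K(y) = 48*y (K(y) = (y + y)*24 = (2*y)*24 = 48*y)
G(m, B) = -28 (G(m, B) = 2*(-14) = -28)
1/G(K(3**3), 120) = 1/(-28) = -1/28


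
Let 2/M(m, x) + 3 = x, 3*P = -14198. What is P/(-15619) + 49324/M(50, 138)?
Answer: 156004304288/46857 ≈ 3.3294e+6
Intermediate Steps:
P = -14198/3 (P = (1/3)*(-14198) = -14198/3 ≈ -4732.7)
M(m, x) = 2/(-3 + x)
P/(-15619) + 49324/M(50, 138) = -14198/3/(-15619) + 49324/((2/(-3 + 138))) = -14198/3*(-1/15619) + 49324/((2/135)) = 14198/46857 + 49324/((2*(1/135))) = 14198/46857 + 49324/(2/135) = 14198/46857 + 49324*(135/2) = 14198/46857 + 3329370 = 156004304288/46857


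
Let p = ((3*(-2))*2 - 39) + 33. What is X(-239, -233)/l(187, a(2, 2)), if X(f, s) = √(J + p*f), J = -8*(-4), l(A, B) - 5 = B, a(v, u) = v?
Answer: √4334/7 ≈ 9.4047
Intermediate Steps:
l(A, B) = 5 + B
p = -18 (p = (-6*2 - 39) + 33 = (-12 - 39) + 33 = -51 + 33 = -18)
J = 32
X(f, s) = √(32 - 18*f)
X(-239, -233)/l(187, a(2, 2)) = √(32 - 18*(-239))/(5 + 2) = √(32 + 4302)/7 = √4334*(⅐) = √4334/7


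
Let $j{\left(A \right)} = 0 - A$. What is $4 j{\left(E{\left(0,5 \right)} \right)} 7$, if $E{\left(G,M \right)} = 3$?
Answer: $-84$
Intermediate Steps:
$j{\left(A \right)} = - A$
$4 j{\left(E{\left(0,5 \right)} \right)} 7 = 4 \left(\left(-1\right) 3\right) 7 = 4 \left(-3\right) 7 = \left(-12\right) 7 = -84$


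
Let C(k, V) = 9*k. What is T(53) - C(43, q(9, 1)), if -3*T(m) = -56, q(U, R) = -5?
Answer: -1105/3 ≈ -368.33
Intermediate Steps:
T(m) = 56/3 (T(m) = -1/3*(-56) = 56/3)
T(53) - C(43, q(9, 1)) = 56/3 - 9*43 = 56/3 - 1*387 = 56/3 - 387 = -1105/3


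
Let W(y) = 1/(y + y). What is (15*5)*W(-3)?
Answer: -25/2 ≈ -12.500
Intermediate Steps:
W(y) = 1/(2*y)
(15*5)*W(-3) = (15*5)*((½)/(-3)) = 75*((½)*(-⅓)) = 75*(-⅙) = -25/2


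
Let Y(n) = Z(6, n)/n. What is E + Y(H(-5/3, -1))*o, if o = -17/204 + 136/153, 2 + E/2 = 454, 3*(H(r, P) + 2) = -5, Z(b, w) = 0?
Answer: 904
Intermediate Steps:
H(r, P) = -11/3 (H(r, P) = -2 + (1/3)*(-5) = -2 - 5/3 = -11/3)
Y(n) = 0 (Y(n) = 0/n = 0)
E = 904 (E = -4 + 2*454 = -4 + 908 = 904)
o = 29/36 (o = -17*1/204 + 136*(1/153) = -1/12 + 8/9 = 29/36 ≈ 0.80556)
E + Y(H(-5/3, -1))*o = 904 + 0*(29/36) = 904 + 0 = 904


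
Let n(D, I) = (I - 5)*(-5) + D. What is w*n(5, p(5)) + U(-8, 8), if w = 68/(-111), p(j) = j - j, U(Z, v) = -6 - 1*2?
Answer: -976/37 ≈ -26.378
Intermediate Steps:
U(Z, v) = -8 (U(Z, v) = -6 - 2 = -8)
p(j) = 0
n(D, I) = 25 + D - 5*I (n(D, I) = (-5 + I)*(-5) + D = (25 - 5*I) + D = 25 + D - 5*I)
w = -68/111 (w = 68*(-1/111) = -68/111 ≈ -0.61261)
w*n(5, p(5)) + U(-8, 8) = -68*(25 + 5 - 5*0)/111 - 8 = -68*(25 + 5 + 0)/111 - 8 = -68/111*30 - 8 = -680/37 - 8 = -976/37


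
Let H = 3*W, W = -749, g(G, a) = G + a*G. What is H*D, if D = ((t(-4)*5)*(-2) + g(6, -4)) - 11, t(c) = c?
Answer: -24717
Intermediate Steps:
g(G, a) = G + G*a
H = -2247 (H = 3*(-749) = -2247)
D = 11 (D = (-4*5*(-2) + 6*(1 - 4)) - 11 = (-20*(-2) + 6*(-3)) - 11 = (40 - 18) - 11 = 22 - 11 = 11)
H*D = -2247*11 = -24717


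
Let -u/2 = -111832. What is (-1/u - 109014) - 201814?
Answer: -69521033793/223664 ≈ -3.1083e+5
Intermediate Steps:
u = 223664 (u = -2*(-111832) = 223664)
(-1/u - 109014) - 201814 = (-1/223664 - 109014) - 201814 = -24382507297/223664 - 201814 = -69521033793/223664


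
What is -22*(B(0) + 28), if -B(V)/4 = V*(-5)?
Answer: -616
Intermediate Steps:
B(V) = 20*V (B(V) = -4*V*(-5) = -(-20)*V = 20*V)
-22*(B(0) + 28) = -22*(20*0 + 28) = -22*(0 + 28) = -22*28 = -616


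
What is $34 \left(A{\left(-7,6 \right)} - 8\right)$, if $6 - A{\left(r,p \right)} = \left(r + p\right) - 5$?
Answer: $136$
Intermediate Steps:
$A{\left(r,p \right)} = 11 - p - r$ ($A{\left(r,p \right)} = 6 - \left(\left(r + p\right) - 5\right) = 6 - \left(\left(p + r\right) - 5\right) = 6 - \left(-5 + p + r\right) = 11 - p - r$)
$34 \left(A{\left(-7,6 \right)} - 8\right) = 34 \left(\left(11 - 6 - -7\right) - 8\right) = 34 \left(\left(11 - 6 + 7\right) - 8\right) = 34 \left(12 - 8\right) = 34 \cdot 4 = 136$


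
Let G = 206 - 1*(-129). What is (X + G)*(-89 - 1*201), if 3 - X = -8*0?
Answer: -98020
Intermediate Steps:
X = 3 (X = 3 - (-8)*0 = 3 - 1*0 = 3 + 0 = 3)
G = 335 (G = 206 + 129 = 335)
(X + G)*(-89 - 1*201) = (3 + 335)*(-89 - 1*201) = 338*(-89 - 201) = 338*(-290) = -98020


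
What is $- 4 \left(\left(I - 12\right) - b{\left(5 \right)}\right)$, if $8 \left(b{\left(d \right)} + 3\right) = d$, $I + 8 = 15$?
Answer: $\frac{21}{2} \approx 10.5$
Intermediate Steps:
$I = 7$ ($I = -8 + 15 = 7$)
$b{\left(d \right)} = -3 + \frac{d}{8}$
$- 4 \left(\left(I - 12\right) - b{\left(5 \right)}\right) = - 4 \left(\left(7 - 12\right) - \left(-3 + \frac{1}{8} \cdot 5\right)\right) = - 4 \left(-5 - \left(-3 + \frac{5}{8}\right)\right) = - 4 \left(-5 - - \frac{19}{8}\right) = - 4 \left(-5 + \frac{19}{8}\right) = \left(-4\right) \left(- \frac{21}{8}\right) = \frac{21}{2}$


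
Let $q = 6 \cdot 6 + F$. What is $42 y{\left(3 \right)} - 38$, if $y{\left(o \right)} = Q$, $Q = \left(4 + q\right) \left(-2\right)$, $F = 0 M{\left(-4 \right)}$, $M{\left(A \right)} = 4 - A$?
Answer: $-3398$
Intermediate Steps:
$F = 0$ ($F = 0 \left(4 - -4\right) = 0 \left(4 + 4\right) = 0 \cdot 8 = 0$)
$q = 36$ ($q = 6 \cdot 6 + 0 = 36 + 0 = 36$)
$Q = -80$ ($Q = \left(4 + 36\right) \left(-2\right) = 40 \left(-2\right) = -80$)
$y{\left(o \right)} = -80$
$42 y{\left(3 \right)} - 38 = 42 \left(-80\right) - 38 = -3360 - 38 = -3398$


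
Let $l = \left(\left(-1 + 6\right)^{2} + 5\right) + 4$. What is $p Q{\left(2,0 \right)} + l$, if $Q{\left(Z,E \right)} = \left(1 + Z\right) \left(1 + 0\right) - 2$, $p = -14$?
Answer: $20$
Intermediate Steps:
$Q{\left(Z,E \right)} = -1 + Z$ ($Q{\left(Z,E \right)} = \left(1 + Z\right) 1 - 2 = \left(1 + Z\right) - 2 = -1 + Z$)
$l = 34$ ($l = \left(5^{2} + 5\right) + 4 = \left(25 + 5\right) + 4 = 30 + 4 = 34$)
$p Q{\left(2,0 \right)} + l = - 14 \left(-1 + 2\right) + 34 = \left(-14\right) 1 + 34 = -14 + 34 = 20$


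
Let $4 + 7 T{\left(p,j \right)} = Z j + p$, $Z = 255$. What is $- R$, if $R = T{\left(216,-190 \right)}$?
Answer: $\frac{48238}{7} \approx 6891.1$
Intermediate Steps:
$T{\left(p,j \right)} = - \frac{4}{7} + \frac{p}{7} + \frac{255 j}{7}$ ($T{\left(p,j \right)} = - \frac{4}{7} + \frac{255 j + p}{7} = - \frac{4}{7} + \frac{p + 255 j}{7} = - \frac{4}{7} + \left(\frac{p}{7} + \frac{255 j}{7}\right) = - \frac{4}{7} + \frac{p}{7} + \frac{255 j}{7}$)
$R = - \frac{48238}{7}$ ($R = - \frac{4}{7} + \frac{1}{7} \cdot 216 + \frac{255}{7} \left(-190\right) = - \frac{4}{7} + \frac{216}{7} - \frac{48450}{7} = - \frac{48238}{7} \approx -6891.1$)
$- R = \left(-1\right) \left(- \frac{48238}{7}\right) = \frac{48238}{7}$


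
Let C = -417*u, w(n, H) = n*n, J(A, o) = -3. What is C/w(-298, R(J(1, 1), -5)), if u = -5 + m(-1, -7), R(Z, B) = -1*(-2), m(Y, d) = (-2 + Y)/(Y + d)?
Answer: 15429/710432 ≈ 0.021718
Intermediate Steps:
m(Y, d) = (-2 + Y)/(Y + d)
R(Z, B) = 2
u = -37/8 (u = -5 + (-2 - 1)/(-1 - 7) = -5 - 3/(-8) = -5 - 1/8*(-3) = -5 + 3/8 = -37/8 ≈ -4.6250)
w(n, H) = n**2
C = 15429/8 (C = -417*(-37/8) = 15429/8 ≈ 1928.6)
C/w(-298, R(J(1, 1), -5)) = 15429/(8*((-298)**2)) = (15429/8)/88804 = (15429/8)*(1/88804) = 15429/710432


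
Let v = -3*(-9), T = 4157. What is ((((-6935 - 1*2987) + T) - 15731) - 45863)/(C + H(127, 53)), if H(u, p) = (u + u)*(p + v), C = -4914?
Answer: -67359/15406 ≈ -4.3723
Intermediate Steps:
v = 27
H(u, p) = 2*u*(27 + p) (H(u, p) = (u + u)*(p + 27) = (2*u)*(27 + p) = 2*u*(27 + p))
((((-6935 - 1*2987) + T) - 15731) - 45863)/(C + H(127, 53)) = ((((-6935 - 1*2987) + 4157) - 15731) - 45863)/(-4914 + 2*127*(27 + 53)) = ((((-6935 - 2987) + 4157) - 15731) - 45863)/(-4914 + 2*127*80) = (((-9922 + 4157) - 15731) - 45863)/(-4914 + 20320) = ((-5765 - 15731) - 45863)/15406 = (-21496 - 45863)*(1/15406) = -67359*1/15406 = -67359/15406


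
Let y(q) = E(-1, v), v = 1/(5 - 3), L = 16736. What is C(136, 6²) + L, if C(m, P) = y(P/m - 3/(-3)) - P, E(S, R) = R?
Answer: 33401/2 ≈ 16701.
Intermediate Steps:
v = ½ (v = 1/2 = ½ ≈ 0.50000)
y(q) = ½
C(m, P) = ½ - P
C(136, 6²) + L = (½ - 1*6²) + 16736 = (½ - 1*36) + 16736 = (½ - 36) + 16736 = -71/2 + 16736 = 33401/2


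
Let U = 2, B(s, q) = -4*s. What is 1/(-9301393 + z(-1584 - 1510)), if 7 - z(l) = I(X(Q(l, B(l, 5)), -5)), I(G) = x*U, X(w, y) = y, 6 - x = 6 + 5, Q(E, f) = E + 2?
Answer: -1/9301376 ≈ -1.0751e-7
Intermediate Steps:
Q(E, f) = 2 + E
x = -5 (x = 6 - (6 + 5) = 6 - 1*11 = 6 - 11 = -5)
I(G) = -10 (I(G) = -5*2 = -10)
z(l) = 17 (z(l) = 7 - 1*(-10) = 7 + 10 = 17)
1/(-9301393 + z(-1584 - 1510)) = 1/(-9301393 + 17) = 1/(-9301376) = -1/9301376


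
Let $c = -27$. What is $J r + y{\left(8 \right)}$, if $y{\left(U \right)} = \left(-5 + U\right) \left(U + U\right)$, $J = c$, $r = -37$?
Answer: $1047$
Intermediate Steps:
$J = -27$
$y{\left(U \right)} = 2 U \left(-5 + U\right)$ ($y{\left(U \right)} = \left(-5 + U\right) 2 U = 2 U \left(-5 + U\right)$)
$J r + y{\left(8 \right)} = \left(-27\right) \left(-37\right) + 2 \cdot 8 \left(-5 + 8\right) = 999 + 2 \cdot 8 \cdot 3 = 999 + 48 = 1047$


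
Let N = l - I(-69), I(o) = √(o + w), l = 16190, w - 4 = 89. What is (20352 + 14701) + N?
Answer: 51243 - 2*√6 ≈ 51238.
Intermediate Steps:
w = 93 (w = 4 + 89 = 93)
I(o) = √(93 + o) (I(o) = √(o + 93) = √(93 + o))
N = 16190 - 2*√6 (N = 16190 - √(93 - 69) = 16190 - √24 = 16190 - 2*√6 ≈ 16185.)
(20352 + 14701) + N = (20352 + 14701) + (16190 - 2*√6) = 35053 + (16190 - 2*√6) = 51243 - 2*√6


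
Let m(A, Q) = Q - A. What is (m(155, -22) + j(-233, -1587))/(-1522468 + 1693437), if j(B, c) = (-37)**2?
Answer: 1192/170969 ≈ 0.0069720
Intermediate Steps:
j(B, c) = 1369
(m(155, -22) + j(-233, -1587))/(-1522468 + 1693437) = ((-22 - 1*155) + 1369)/(-1522468 + 1693437) = ((-22 - 155) + 1369)/170969 = (-177 + 1369)*(1/170969) = 1192*(1/170969) = 1192/170969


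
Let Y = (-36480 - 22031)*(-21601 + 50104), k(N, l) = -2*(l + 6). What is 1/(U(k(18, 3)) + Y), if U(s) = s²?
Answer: -1/1667738709 ≈ -5.9961e-10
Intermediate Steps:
k(N, l) = -12 - 2*l (k(N, l) = -2*(6 + l) = -12 - 2*l)
Y = -1667739033 (Y = -58511*28503 = -1667739033)
1/(U(k(18, 3)) + Y) = 1/((-12 - 2*3)² - 1667739033) = 1/((-12 - 6)² - 1667739033) = 1/((-18)² - 1667739033) = 1/(324 - 1667739033) = 1/(-1667738709) = -1/1667738709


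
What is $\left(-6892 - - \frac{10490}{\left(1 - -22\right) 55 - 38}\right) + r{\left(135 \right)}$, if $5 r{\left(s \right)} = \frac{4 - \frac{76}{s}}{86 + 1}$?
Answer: $- \frac{5701039406}{828225} \approx -6883.4$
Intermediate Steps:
$r{\left(s \right)} = \frac{4}{435} - \frac{76}{435 s}$ ($r{\left(s \right)} = \frac{\left(4 - \frac{76}{s}\right) \frac{1}{86 + 1}}{5} = \frac{\left(4 - \frac{76}{s}\right) \frac{1}{87}}{5} = \frac{\frac{4}{87} - \frac{76}{87 s}}{5} = \frac{4}{435} - \frac{76}{435 s}$)
$\left(-6892 - - \frac{10490}{\left(1 - -22\right) 55 - 38}\right) + r{\left(135 \right)} = \left(-6892 - - \frac{10490}{\left(1 - -22\right) 55 - 38}\right) + \frac{4 \left(-19 + 135\right)}{435 \cdot 135} = \left(-6892 - - \frac{10490}{\left(1 + 22\right) 55 - 38}\right) + \frac{4}{435} \cdot \frac{1}{135} \cdot 116 = \left(-6892 - - \frac{10490}{23 \cdot 55 - 38}\right) + \frac{16}{2025} = \left(-6892 - - \frac{10490}{1265 - 38}\right) + \frac{16}{2025} = \left(-6892 - - \frac{10490}{1227}\right) + \frac{16}{2025} = \left(-6892 + \frac{10490}{1227}\right) + \frac{16}{2025} = - \frac{8445994}{1227} + \frac{16}{2025} = - \frac{5701039406}{828225}$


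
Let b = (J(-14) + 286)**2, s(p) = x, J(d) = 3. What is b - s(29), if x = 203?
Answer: 83318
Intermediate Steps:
s(p) = 203
b = 83521 (b = (3 + 286)**2 = 289**2 = 83521)
b - s(29) = 83521 - 1*203 = 83521 - 203 = 83318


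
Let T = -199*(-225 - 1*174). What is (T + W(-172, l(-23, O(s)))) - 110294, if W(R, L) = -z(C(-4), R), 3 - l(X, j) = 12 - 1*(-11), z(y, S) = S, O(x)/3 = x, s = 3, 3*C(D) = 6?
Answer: -30721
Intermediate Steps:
C(D) = 2 (C(D) = (⅓)*6 = 2)
O(x) = 3*x
l(X, j) = -20 (l(X, j) = 3 - (12 - 1*(-11)) = 3 - (12 + 11) = 3 - 1*23 = 3 - 23 = -20)
T = 79401 (T = -199*(-225 - 174) = -199*(-399) = 79401)
W(R, L) = -R
(T + W(-172, l(-23, O(s)))) - 110294 = (79401 - 1*(-172)) - 110294 = (79401 + 172) - 110294 = 79573 - 110294 = -30721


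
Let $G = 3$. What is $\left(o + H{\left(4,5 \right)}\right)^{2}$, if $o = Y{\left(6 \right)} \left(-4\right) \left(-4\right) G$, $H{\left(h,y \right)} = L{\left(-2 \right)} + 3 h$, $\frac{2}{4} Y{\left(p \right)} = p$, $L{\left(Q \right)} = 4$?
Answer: $350464$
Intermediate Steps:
$Y{\left(p \right)} = 2 p$
$H{\left(h,y \right)} = 4 + 3 h$
$o = 576$ ($o = 2 \cdot 6 \left(-4\right) \left(-4\right) 3 = 12 \cdot 16 \cdot 3 = 12 \cdot 48 = 576$)
$\left(o + H{\left(4,5 \right)}\right)^{2} = \left(576 + \left(4 + 3 \cdot 4\right)\right)^{2} = \left(576 + \left(4 + 12\right)\right)^{2} = \left(576 + 16\right)^{2} = 592^{2} = 350464$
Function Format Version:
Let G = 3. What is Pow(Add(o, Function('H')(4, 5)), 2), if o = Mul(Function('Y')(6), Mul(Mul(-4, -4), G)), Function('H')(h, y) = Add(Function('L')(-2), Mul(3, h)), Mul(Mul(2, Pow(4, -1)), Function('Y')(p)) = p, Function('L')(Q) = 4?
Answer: 350464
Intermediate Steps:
Function('Y')(p) = Mul(2, p)
Function('H')(h, y) = Add(4, Mul(3, h))
o = 576 (o = Mul(Mul(2, 6), Mul(Mul(-4, -4), 3)) = Mul(12, Mul(16, 3)) = Mul(12, 48) = 576)
Pow(Add(o, Function('H')(4, 5)), 2) = Pow(Add(576, Add(4, Mul(3, 4))), 2) = Pow(Add(576, Add(4, 12)), 2) = Pow(Add(576, 16), 2) = Pow(592, 2) = 350464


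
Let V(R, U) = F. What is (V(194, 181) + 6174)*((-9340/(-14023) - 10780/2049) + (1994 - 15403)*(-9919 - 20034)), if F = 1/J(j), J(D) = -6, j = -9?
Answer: 427489799547525546157/172398762 ≈ 2.4797e+12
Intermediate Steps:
F = -1/6 (F = 1/(-6) = -1/6 ≈ -0.16667)
V(R, U) = -1/6
(V(194, 181) + 6174)*((-9340/(-14023) - 10780/2049) + (1994 - 15403)*(-9919 - 20034)) = (-1/6 + 6174)*((-9340/(-14023) - 10780/2049) + (1994 - 15403)*(-9919 - 20034)) = 37043*((-9340*(-1/14023) - 10780*1/2049) - 13409*(-29953))/6 = 37043*((9340/14023 - 10780/2049) + 401639777)/6 = 37043*(-132030280/28733127 + 401639777)/6 = (37043/6)*(11540366588762399/28733127) = 427489799547525546157/172398762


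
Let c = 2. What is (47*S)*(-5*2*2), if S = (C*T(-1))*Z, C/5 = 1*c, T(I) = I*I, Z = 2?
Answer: -18800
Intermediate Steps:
T(I) = I²
C = 10 (C = 5*(1*2) = 5*2 = 10)
S = 20 (S = (10*(-1)²)*2 = (10*1)*2 = 10*2 = 20)
(47*S)*(-5*2*2) = (47*20)*(-5*2*2) = 940*(-10*2) = 940*(-20) = -18800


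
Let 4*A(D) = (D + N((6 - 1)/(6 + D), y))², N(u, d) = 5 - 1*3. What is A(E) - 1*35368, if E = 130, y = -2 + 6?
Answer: -31012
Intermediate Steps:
y = 4
N(u, d) = 2 (N(u, d) = 5 - 3 = 2)
A(D) = (2 + D)²/4 (A(D) = (D + 2)²/4 = (2 + D)²/4)
A(E) - 1*35368 = (2 + 130)²/4 - 1*35368 = (¼)*132² - 35368 = (¼)*17424 - 35368 = 4356 - 35368 = -31012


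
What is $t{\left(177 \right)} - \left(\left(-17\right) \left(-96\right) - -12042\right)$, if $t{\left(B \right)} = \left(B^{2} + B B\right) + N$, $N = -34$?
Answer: $48950$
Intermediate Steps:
$t{\left(B \right)} = -34 + 2 B^{2}$ ($t{\left(B \right)} = \left(B^{2} + B B\right) - 34 = \left(B^{2} + B^{2}\right) - 34 = 2 B^{2} - 34 = -34 + 2 B^{2}$)
$t{\left(177 \right)} - \left(\left(-17\right) \left(-96\right) - -12042\right) = \left(-34 + 2 \cdot 177^{2}\right) - \left(\left(-17\right) \left(-96\right) - -12042\right) = \left(-34 + 2 \cdot 31329\right) - \left(1632 + 12042\right) = \left(-34 + 62658\right) - 13674 = 62624 - 13674 = 48950$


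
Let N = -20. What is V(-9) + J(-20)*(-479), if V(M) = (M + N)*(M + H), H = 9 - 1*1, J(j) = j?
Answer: 9609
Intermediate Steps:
H = 8 (H = 9 - 1 = 8)
V(M) = (-20 + M)*(8 + M) (V(M) = (M - 20)*(M + 8) = (-20 + M)*(8 + M))
V(-9) + J(-20)*(-479) = (-160 + (-9)**2 - 12*(-9)) - 20*(-479) = (-160 + 81 + 108) + 9580 = 29 + 9580 = 9609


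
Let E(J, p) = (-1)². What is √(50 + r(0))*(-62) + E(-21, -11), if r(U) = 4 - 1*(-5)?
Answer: 1 - 62*√59 ≈ -475.23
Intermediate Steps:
r(U) = 9 (r(U) = 4 + 5 = 9)
E(J, p) = 1
√(50 + r(0))*(-62) + E(-21, -11) = √(50 + 9)*(-62) + 1 = √59*(-62) + 1 = -62*√59 + 1 = 1 - 62*√59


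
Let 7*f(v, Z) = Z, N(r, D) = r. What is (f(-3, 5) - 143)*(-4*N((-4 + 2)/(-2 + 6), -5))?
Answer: -1992/7 ≈ -284.57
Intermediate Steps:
f(v, Z) = Z/7
(f(-3, 5) - 143)*(-4*N((-4 + 2)/(-2 + 6), -5)) = ((⅐)*5 - 143)*(-4*(-4 + 2)/(-2 + 6)) = (5/7 - 143)*(-(-8)/4) = -(-3984)*(-2*¼)/7 = -(-3984)*(-1)/(7*2) = -996/7*2 = -1992/7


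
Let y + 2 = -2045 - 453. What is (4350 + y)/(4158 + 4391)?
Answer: 1850/8549 ≈ 0.21640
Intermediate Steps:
y = -2500 (y = -2 + (-2045 - 453) = -2 - 2498 = -2500)
(4350 + y)/(4158 + 4391) = (4350 - 2500)/(4158 + 4391) = 1850/8549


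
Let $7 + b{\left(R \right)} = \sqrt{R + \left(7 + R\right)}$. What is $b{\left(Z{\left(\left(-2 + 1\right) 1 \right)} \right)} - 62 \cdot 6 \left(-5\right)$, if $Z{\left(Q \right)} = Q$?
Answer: $1853 + \sqrt{5} \approx 1855.2$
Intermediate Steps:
$b{\left(R \right)} = -7 + \sqrt{7 + 2 R}$ ($b{\left(R \right)} = -7 + \sqrt{R + \left(7 + R\right)} = -7 + \sqrt{7 + 2 R}$)
$b{\left(Z{\left(\left(-2 + 1\right) 1 \right)} \right)} - 62 \cdot 6 \left(-5\right) = \left(-7 + \sqrt{7 + 2 \left(-2 + 1\right) 1}\right) - 62 \cdot 6 \left(-5\right) = \left(-7 + \sqrt{7 + 2 \left(\left(-1\right) 1\right)}\right) - -1860 = \left(-7 + \sqrt{7 + 2 \left(-1\right)}\right) + 1860 = \left(-7 + \sqrt{7 - 2}\right) + 1860 = \left(-7 + \sqrt{5}\right) + 1860 = 1853 + \sqrt{5}$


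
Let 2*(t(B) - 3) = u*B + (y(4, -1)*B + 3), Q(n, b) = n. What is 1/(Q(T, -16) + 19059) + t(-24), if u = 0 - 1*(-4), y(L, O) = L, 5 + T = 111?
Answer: -3507193/38330 ≈ -91.500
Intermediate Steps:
T = 106 (T = -5 + 111 = 106)
u = 4 (u = 0 + 4 = 4)
t(B) = 9/2 + 4*B (t(B) = 3 + (4*B + (4*B + 3))/2 = 3 + (4*B + (3 + 4*B))/2 = 3 + (3 + 8*B)/2 = 3 + (3/2 + 4*B) = 9/2 + 4*B)
1/(Q(T, -16) + 19059) + t(-24) = 1/(106 + 19059) + (9/2 + 4*(-24)) = 1/19165 + (9/2 - 96) = 1/19165 - 183/2 = -3507193/38330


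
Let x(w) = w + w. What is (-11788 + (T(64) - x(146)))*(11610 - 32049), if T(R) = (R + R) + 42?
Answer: 243428490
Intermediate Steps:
x(w) = 2*w
T(R) = 42 + 2*R (T(R) = 2*R + 42 = 42 + 2*R)
(-11788 + (T(64) - x(146)))*(11610 - 32049) = (-11788 + ((42 + 2*64) - 2*146))*(11610 - 32049) = (-11788 + ((42 + 128) - 1*292))*(-20439) = (-11788 + (170 - 292))*(-20439) = (-11788 - 122)*(-20439) = -11910*(-20439) = 243428490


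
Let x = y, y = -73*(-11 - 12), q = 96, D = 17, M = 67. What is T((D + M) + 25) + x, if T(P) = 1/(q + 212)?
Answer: 517133/308 ≈ 1679.0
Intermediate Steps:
T(P) = 1/308 (T(P) = 1/(96 + 212) = 1/308)
y = 1679 (y = -73*(-23) = 1679)
x = 1679
T((D + M) + 25) + x = 1/308 + 1679 = 517133/308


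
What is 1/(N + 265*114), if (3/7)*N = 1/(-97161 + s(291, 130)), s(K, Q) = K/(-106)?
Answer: 30898071/933430724168 ≈ 3.3102e-5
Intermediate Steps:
s(K, Q) = -K/106 (s(K, Q) = K*(-1/106) = -K/106)
N = -742/30898071 (N = 7/(3*(-97161 - 1/106*291)) = 7/(3*(-97161 - 291/106)) = 7/(3*(-10299357/106)) = (7/3)*(-106/10299357) = -742/30898071 ≈ -2.4014e-5)
1/(N + 265*114) = 1/(-742/30898071 + 265*114) = 1/(-742/30898071 + 30210) = 1/(933430724168/30898071) = 30898071/933430724168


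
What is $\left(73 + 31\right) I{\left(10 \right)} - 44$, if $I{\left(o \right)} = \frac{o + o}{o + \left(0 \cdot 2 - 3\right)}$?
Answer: $\frac{1772}{7} \approx 253.14$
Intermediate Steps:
$I{\left(o \right)} = \frac{2 o}{-3 + o}$ ($I{\left(o \right)} = \frac{2 o}{o + \left(0 - 3\right)} = \frac{2 o}{o - 3} = \frac{2 o}{-3 + o}$)
$\left(73 + 31\right) I{\left(10 \right)} - 44 = \left(73 + 31\right) 2 \cdot 10 \frac{1}{-3 + 10} - 44 = 104 \cdot 2 \cdot 10 \cdot \frac{1}{7} - 44 = 104 \cdot \frac{20}{7} - 44 = \frac{2080}{7} - 44 = \frac{1772}{7}$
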